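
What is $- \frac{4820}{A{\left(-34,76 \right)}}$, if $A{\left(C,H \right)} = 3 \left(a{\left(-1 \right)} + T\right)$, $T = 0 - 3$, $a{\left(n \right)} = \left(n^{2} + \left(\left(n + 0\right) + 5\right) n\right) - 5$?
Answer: $\frac{4820}{33} \approx 146.06$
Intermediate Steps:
$a{\left(n \right)} = -5 + n^{2} + n \left(5 + n\right)$ ($a{\left(n \right)} = \left(n^{2} + \left(n + 5\right) n\right) - 5 = \left(n^{2} + \left(5 + n\right) n\right) - 5 = \left(n^{2} + n \left(5 + n\right)\right) - 5 = -5 + n^{2} + n \left(5 + n\right)$)
$T = -3$ ($T = 0 - 3 = -3$)
$A{\left(C,H \right)} = -33$ ($A{\left(C,H \right)} = 3 \left(\left(-5 + 2 \left(-1\right)^{2} + 5 \left(-1\right)\right) - 3\right) = 3 \left(\left(-5 + 2 \cdot 1 - 5\right) - 3\right) = 3 \left(\left(-5 + 2 - 5\right) - 3\right) = 3 \left(-8 - 3\right) = 3 \left(-11\right) = -33$)
$- \frac{4820}{A{\left(-34,76 \right)}} = - \frac{4820}{-33} = \left(-4820\right) \left(- \frac{1}{33}\right) = \frac{4820}{33}$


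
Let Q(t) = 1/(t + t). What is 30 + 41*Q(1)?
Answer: 101/2 ≈ 50.500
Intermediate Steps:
Q(t) = 1/(2*t)
30 + 41*Q(1) = 30 + 41*((½)/1) = 30 + 41*((½)*1) = 30 + 41*(½) = 30 + 41/2 = 101/2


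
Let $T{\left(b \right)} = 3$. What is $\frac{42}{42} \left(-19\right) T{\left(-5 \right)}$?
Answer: $-57$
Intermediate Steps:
$\frac{42}{42} \left(-19\right) T{\left(-5 \right)} = \frac{42}{42} \left(-19\right) 3 = 42 \cdot \frac{1}{42} \left(-19\right) 3 = 1 \left(-19\right) 3 = \left(-19\right) 3 = -57$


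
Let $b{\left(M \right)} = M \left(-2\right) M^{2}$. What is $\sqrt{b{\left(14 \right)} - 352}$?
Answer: $4 i \sqrt{365} \approx 76.42 i$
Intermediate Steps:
$b{\left(M \right)} = - 2 M^{3}$ ($b{\left(M \right)} = - 2 M M^{2} = - 2 M^{3}$)
$\sqrt{b{\left(14 \right)} - 352} = \sqrt{- 2 \cdot 14^{3} - 352} = \sqrt{\left(-2\right) 2744 - 352} = \sqrt{-5488 - 352} = \sqrt{-5840} = 4 i \sqrt{365}$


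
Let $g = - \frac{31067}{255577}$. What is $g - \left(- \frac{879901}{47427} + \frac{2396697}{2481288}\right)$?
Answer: $\frac{175097071244257007}{10025437703469384} \approx 17.465$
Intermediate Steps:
$g = - \frac{31067}{255577}$ ($g = \left(-31067\right) \frac{1}{255577} = - \frac{31067}{255577} \approx -0.12156$)
$g - \left(- \frac{879901}{47427} + \frac{2396697}{2481288}\right) = - \frac{31067}{255577} - \left(- \frac{879901}{47427} + \frac{2396697}{2481288}\right) = - \frac{31067}{255577} - \left(\left(-879901\right) \frac{1}{47427} + 2396697 \cdot \frac{1}{2481288}\right) = - \frac{31067}{255577} - \left(- \frac{879901}{47427} + \frac{798899}{827096}\right) = - \frac{31067}{255577} - - \frac{689873214623}{39226681992} = - \frac{31067}{255577} + \frac{689873214623}{39226681992} = \frac{175097071244257007}{10025437703469384}$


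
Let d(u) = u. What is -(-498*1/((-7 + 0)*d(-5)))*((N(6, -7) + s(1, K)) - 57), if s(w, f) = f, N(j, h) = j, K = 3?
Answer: -23904/35 ≈ -682.97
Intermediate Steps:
-(-498*1/((-7 + 0)*d(-5)))*((N(6, -7) + s(1, K)) - 57) = -(-498*(-1/(5*(-7 + 0))))*((6 + 3) - 57) = -(-498/((-5*(-7))))*(9 - 57) = -(-498/35)*(-48) = -(-498*1/35)*(-48) = -(-498)*(-48)/35 = -1*23904/35 = -23904/35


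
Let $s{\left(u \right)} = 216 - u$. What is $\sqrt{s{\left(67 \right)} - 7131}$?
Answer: $i \sqrt{6982} \approx 83.558 i$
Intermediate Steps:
$\sqrt{s{\left(67 \right)} - 7131} = \sqrt{\left(216 - 67\right) - 7131} = \sqrt{149 - 7131} = \sqrt{-6982} = i \sqrt{6982}$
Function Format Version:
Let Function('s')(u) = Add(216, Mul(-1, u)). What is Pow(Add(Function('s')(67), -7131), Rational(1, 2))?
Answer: Mul(I, Pow(6982, Rational(1, 2))) ≈ Mul(83.558, I)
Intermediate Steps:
Pow(Add(Function('s')(67), -7131), Rational(1, 2)) = Pow(Add(Add(216, Mul(-1, 67)), -7131), Rational(1, 2)) = Pow(Add(Add(216, -67), -7131), Rational(1, 2)) = Pow(Add(149, -7131), Rational(1, 2)) = Pow(-6982, Rational(1, 2)) = Mul(I, Pow(6982, Rational(1, 2)))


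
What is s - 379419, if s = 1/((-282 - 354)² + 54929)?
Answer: -174314574074/459425 ≈ -3.7942e+5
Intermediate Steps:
s = 1/459425 (s = 1/((-636)² + 54929) = 1/(404496 + 54929) = 1/459425 ≈ 2.1766e-6)
s - 379419 = 1/459425 - 379419 = -174314574074/459425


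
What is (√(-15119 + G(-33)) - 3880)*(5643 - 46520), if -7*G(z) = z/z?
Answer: 158602760 - 40877*I*√740838/7 ≈ 1.586e+8 - 5.0262e+6*I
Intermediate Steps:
G(z) = -⅐ (G(z) = -z/(7*z) = -⅐*1 = -⅐)
(√(-15119 + G(-33)) - 3880)*(5643 - 46520) = (√(-15119 - ⅐) - 3880)*(5643 - 46520) = (√(-105834/7) - 3880)*(-40877) = (I*√740838/7 - 3880)*(-40877) = (-3880 + I*√740838/7)*(-40877) = 158602760 - 40877*I*√740838/7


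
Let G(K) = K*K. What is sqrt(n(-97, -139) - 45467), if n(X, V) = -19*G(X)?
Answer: I*sqrt(224238) ≈ 473.54*I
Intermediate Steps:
G(K) = K**2
n(X, V) = -19*X**2
sqrt(n(-97, -139) - 45467) = sqrt(-19*(-97)**2 - 45467) = sqrt(-19*9409 - 45467) = sqrt(-178771 - 45467) = sqrt(-224238) = I*sqrt(224238)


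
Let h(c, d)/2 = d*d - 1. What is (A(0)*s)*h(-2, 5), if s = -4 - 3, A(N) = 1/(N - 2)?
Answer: 168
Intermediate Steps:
A(N) = 1/(-2 + N)
s = -7
h(c, d) = -2 + 2*d**2 (h(c, d) = 2*(d*d - 1) = 2*(d**2 - 1) = 2*(-1 + d**2) = -2 + 2*d**2)
(A(0)*s)*h(-2, 5) = (-7/(-2 + 0))*(-2 + 2*5**2) = (-7/(-2))*(-2 + 2*25) = (-1/2*(-7))*(-2 + 50) = (7/2)*48 = 168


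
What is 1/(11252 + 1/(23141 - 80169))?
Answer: 57028/641679055 ≈ 8.8873e-5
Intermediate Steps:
1/(11252 + 1/(23141 - 80169)) = 1/(11252 + 1/(-57028)) = 1/(11252 - 1/57028) = 1/(641679055/57028) = 57028/641679055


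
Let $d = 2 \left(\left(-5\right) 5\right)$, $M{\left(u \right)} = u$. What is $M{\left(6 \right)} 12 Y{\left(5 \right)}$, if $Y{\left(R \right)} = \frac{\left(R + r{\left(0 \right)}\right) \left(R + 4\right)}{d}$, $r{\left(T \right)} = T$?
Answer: $- \frac{324}{5} \approx -64.8$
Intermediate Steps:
$d = -50$ ($d = 2 \left(-25\right) = -50$)
$Y{\left(R \right)} = - \frac{R \left(4 + R\right)}{50}$ ($Y{\left(R \right)} = \frac{\left(R + 0\right) \left(R + 4\right)}{-50} = R \left(4 + R\right) \left(- \frac{1}{50}\right) = - \frac{R \left(4 + R\right)}{50}$)
$M{\left(6 \right)} 12 Y{\left(5 \right)} = 6 \cdot 12 \cdot \frac{1}{50} \cdot 5 \left(-4 - 5\right) = 72 \cdot \frac{1}{50} \cdot 5 \left(-4 - 5\right) = 72 \cdot \frac{1}{50} \cdot 5 \left(-9\right) = 72 \left(- \frac{9}{10}\right) = - \frac{324}{5}$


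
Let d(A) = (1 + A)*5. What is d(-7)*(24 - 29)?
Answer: 150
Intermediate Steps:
d(A) = 5 + 5*A
d(-7)*(24 - 29) = (5 + 5*(-7))*(24 - 29) = (5 - 35)*(-5) = -30*(-5) = 150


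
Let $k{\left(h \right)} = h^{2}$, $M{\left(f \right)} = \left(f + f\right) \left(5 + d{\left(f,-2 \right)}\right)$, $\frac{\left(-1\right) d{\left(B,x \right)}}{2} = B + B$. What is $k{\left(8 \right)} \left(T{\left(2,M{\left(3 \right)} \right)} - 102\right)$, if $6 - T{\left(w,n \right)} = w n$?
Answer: $-768$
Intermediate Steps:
$d{\left(B,x \right)} = - 4 B$ ($d{\left(B,x \right)} = - 2 \left(B + B\right) = - 2 \cdot 2 B = - 4 B$)
$M{\left(f \right)} = 2 f \left(5 - 4 f\right)$ ($M{\left(f \right)} = \left(f + f\right) \left(5 - 4 f\right) = 2 f \left(5 - 4 f\right)$)
$T{\left(w,n \right)} = 6 - n w$ ($T{\left(w,n \right)} = 6 - w n = 6 - n w$)
$k{\left(8 \right)} \left(T{\left(2,M{\left(3 \right)} \right)} - 102\right) = 8^{2} \left(\left(6 - 2 \cdot 3 \left(5 - 12\right) 2\right) - 102\right) = 64 \left(\left(6 - 2 \cdot 3 \left(5 - 12\right) 2\right) - 102\right) = 64 \left(\left(6 - 2 \cdot 3 \left(-7\right) 2\right) - 102\right) = 64 \left(\left(6 - \left(-42\right) 2\right) - 102\right) = 64 \left(\left(6 + 84\right) - 102\right) = 64 \left(90 - 102\right) = 64 \left(-12\right) = -768$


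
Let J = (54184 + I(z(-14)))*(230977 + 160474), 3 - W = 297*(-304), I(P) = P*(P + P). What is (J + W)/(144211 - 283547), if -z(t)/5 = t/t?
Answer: -21230043825/139336 ≈ -1.5237e+5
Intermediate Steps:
z(t) = -5 (z(t) = -5*t/t = -5*1 = -5)
I(P) = 2*P**2 (I(P) = P*(2*P) = 2*P**2)
W = 90291 (W = 3 - 297*(-304) = 3 - 1*(-90288) = 3 + 90288 = 90291)
J = 21229953534 (J = (54184 + 2*(-5)**2)*(230977 + 160474) = (54184 + 2*25)*391451 = (54184 + 50)*391451 = 54234*391451 = 21229953534)
(J + W)/(144211 - 283547) = (21229953534 + 90291)/(144211 - 283547) = 21230043825/(-139336) = 21230043825*(-1/139336) = -21230043825/139336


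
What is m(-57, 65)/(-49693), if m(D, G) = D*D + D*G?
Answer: 456/49693 ≈ 0.0091763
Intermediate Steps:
m(D, G) = D**2 + D*G
m(-57, 65)/(-49693) = -57*(-57 + 65)/(-49693) = -57*8*(-1/49693) = -456*(-1/49693) = 456/49693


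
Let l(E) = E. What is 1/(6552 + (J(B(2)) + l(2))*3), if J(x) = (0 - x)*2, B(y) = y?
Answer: 1/6546 ≈ 0.00015277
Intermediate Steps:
J(x) = -2*x (J(x) = -x*2 = -2*x)
1/(6552 + (J(B(2)) + l(2))*3) = 1/(6552 + (-2*2 + 2)*3) = 1/(6552 + (-4 + 2)*3) = 1/(6552 - 2*3) = 1/(6552 - 6) = 1/6546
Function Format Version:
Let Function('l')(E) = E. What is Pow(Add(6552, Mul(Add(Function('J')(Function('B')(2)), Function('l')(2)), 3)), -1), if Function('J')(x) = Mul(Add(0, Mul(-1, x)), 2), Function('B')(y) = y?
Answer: Rational(1, 6546) ≈ 0.00015277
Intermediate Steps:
Function('J')(x) = Mul(-2, x) (Function('J')(x) = Mul(Mul(-1, x), 2) = Mul(-2, x))
Pow(Add(6552, Mul(Add(Function('J')(Function('B')(2)), Function('l')(2)), 3)), -1) = Pow(Add(6552, Mul(Add(Mul(-2, 2), 2), 3)), -1) = Pow(Add(6552, Mul(Add(-4, 2), 3)), -1) = Pow(Add(6552, Mul(-2, 3)), -1) = Pow(Add(6552, -6), -1) = Pow(6546, -1) = Rational(1, 6546)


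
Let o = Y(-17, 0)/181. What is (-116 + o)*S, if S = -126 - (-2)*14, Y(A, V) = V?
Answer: 11368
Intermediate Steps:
o = 0 (o = 0/181 = 0*(1/181) = 0)
S = -98 (S = -126 - 1*(-28) = -126 + 28 = -98)
(-116 + o)*S = (-116 + 0)*(-98) = -116*(-98) = 11368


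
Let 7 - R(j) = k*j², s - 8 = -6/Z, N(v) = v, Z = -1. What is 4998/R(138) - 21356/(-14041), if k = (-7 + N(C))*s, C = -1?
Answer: 343016066/225176995 ≈ 1.5233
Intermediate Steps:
s = 14 (s = 8 - 6/(-1) = 8 - 6*(-1) = 8 + 6 = 14)
k = -112 (k = (-7 - 1)*14 = -8*14 = -112)
R(j) = 7 + 112*j² (R(j) = 7 - (-112)*j² = 7 + 112*j²)
4998/R(138) - 21356/(-14041) = 4998/(7 + 112*138²) - 21356/(-14041) = 4998/(7 + 112*19044) - 21356*(-1/14041) = 4998/(7 + 2132928) + 1124/739 = 4998/2132935 + 1124/739 = 4998*(1/2132935) + 1124/739 = 714/304705 + 1124/739 = 343016066/225176995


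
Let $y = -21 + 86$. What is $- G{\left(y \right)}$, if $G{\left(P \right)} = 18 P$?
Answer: $-1170$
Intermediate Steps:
$y = 65$
$- G{\left(y \right)} = - 18 \cdot 65 = \left(-1\right) 1170 = -1170$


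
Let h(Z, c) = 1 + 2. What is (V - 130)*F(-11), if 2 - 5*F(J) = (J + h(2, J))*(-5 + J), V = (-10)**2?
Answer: 756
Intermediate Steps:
h(Z, c) = 3
V = 100
F(J) = 2/5 - (-5 + J)*(3 + J)/5 (F(J) = 2/5 - (J + 3)*(-5 + J)/5 = 2/5 - (3 + J)*(-5 + J)/5 = 2/5 - (-5 + J)*(3 + J)/5)
(V - 130)*F(-11) = (100 - 130)*(17/5 - 1/5*(-11)**2 + (2/5)*(-11)) = -30*(17/5 - 1/5*121 - 22/5) = -30*(17/5 - 121/5 - 22/5) = -30*(-126/5) = 756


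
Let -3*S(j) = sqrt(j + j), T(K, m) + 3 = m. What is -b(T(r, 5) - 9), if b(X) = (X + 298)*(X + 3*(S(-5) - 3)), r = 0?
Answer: 4656 + 291*I*sqrt(10) ≈ 4656.0 + 920.22*I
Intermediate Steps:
T(K, m) = -3 + m
S(j) = -sqrt(2)*sqrt(j)/3 (S(j) = -sqrt(j + j)/3 = -sqrt(2)*sqrt(j)/3)
b(X) = (298 + X)*(-9 + X - I*sqrt(10)) (b(X) = (X + 298)*(X + 3*(-sqrt(2)*sqrt(-5)/3 - 3)) = (298 + X)*(X + 3*(-sqrt(2)*I*sqrt(5)/3 - 3)) = (298 + X)*(X + 3*(-I*sqrt(10)/3 - 3)) = (298 + X)*(X + 3*(-3 - I*sqrt(10)/3)) = (298 + X)*(X + (-9 - I*sqrt(10))) = (298 + X)*(-9 + X - I*sqrt(10)))
-b(T(r, 5) - 9) = -(-2682 + ((-3 + 5) - 9)**2 + 289*((-3 + 5) - 9) - 298*I*sqrt(10) - I*((-3 + 5) - 9)*sqrt(10)) = -(-2682 + (2 - 9)**2 + 289*(2 - 9) - 298*I*sqrt(10) - I*(2 - 9)*sqrt(10)) = -(-2682 + (-7)**2 + 289*(-7) - 298*I*sqrt(10) - 1*I*(-7)*sqrt(10)) = -(-2682 + 49 - 2023 - 298*I*sqrt(10) + 7*I*sqrt(10)) = -(-4656 - 291*I*sqrt(10)) = 4656 + 291*I*sqrt(10)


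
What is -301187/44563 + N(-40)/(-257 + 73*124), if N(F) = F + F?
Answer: -530500941/78386317 ≈ -6.7678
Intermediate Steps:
N(F) = 2*F
-301187/44563 + N(-40)/(-257 + 73*124) = -301187/44563 + (2*(-40))/(-257 + 73*124) = -301187*1/44563 - 80/(-257 + 9052) = -301187/44563 - 80/8795 = -301187/44563 - 80*1/8795 = -301187/44563 - 16/1759 = -530500941/78386317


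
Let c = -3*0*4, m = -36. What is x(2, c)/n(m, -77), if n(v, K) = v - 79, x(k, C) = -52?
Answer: 52/115 ≈ 0.45217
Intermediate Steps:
c = 0 (c = 0*4 = 0)
n(v, K) = -79 + v
x(2, c)/n(m, -77) = -52/(-79 - 36) = -52/(-115) = -52*(-1/115) = 52/115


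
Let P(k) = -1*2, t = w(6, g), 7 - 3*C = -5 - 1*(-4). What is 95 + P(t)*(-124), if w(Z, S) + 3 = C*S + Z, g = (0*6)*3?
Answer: 343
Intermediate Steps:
C = 8/3 (C = 7/3 - (-5 - 1*(-4))/3 = 7/3 - (-5 + 4)/3 = 7/3 - ⅓*(-1) = 7/3 + ⅓ = 8/3 ≈ 2.6667)
g = 0 (g = 0*3 = 0)
w(Z, S) = -3 + Z + 8*S/3 (w(Z, S) = -3 + (8*S/3 + Z) = -3 + (Z + 8*S/3) = -3 + Z + 8*S/3)
t = 3 (t = -3 + 6 + (8/3)*0 = -3 + 6 + 0 = 3)
P(k) = -2
95 + P(t)*(-124) = 95 - 2*(-124) = 95 + 248 = 343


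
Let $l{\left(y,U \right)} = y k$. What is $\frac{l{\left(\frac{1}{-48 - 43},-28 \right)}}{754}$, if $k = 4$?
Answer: $- \frac{2}{34307} \approx -5.8297 \cdot 10^{-5}$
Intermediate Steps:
$l{\left(y,U \right)} = 4 y$ ($l{\left(y,U \right)} = y 4 = 4 y$)
$\frac{l{\left(\frac{1}{-48 - 43},-28 \right)}}{754} = \frac{4 \frac{1}{-48 - 43}}{754} = \frac{4}{-91} \cdot \frac{1}{754} = 4 \left(- \frac{1}{91}\right) \frac{1}{754} = \left(- \frac{4}{91}\right) \frac{1}{754} = - \frac{2}{34307}$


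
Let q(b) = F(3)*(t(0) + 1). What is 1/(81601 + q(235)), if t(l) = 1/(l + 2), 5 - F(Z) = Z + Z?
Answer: 2/163199 ≈ 1.2255e-5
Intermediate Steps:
F(Z) = 5 - 2*Z (F(Z) = 5 - (Z + Z) = 5 - 2*Z)
t(l) = 1/(2 + l)
q(b) = -3/2 (q(b) = (5 - 2*3)*(1/(2 + 0) + 1) = (5 - 6)*(1/2 + 1) = -(½ + 1) = -1*3/2 = -3/2)
1/(81601 + q(235)) = 1/(81601 - 3/2) = 1/(163199/2) = 2/163199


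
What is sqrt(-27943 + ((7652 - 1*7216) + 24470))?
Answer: I*sqrt(3037) ≈ 55.109*I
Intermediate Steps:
sqrt(-27943 + ((7652 - 1*7216) + 24470)) = sqrt(-27943 + ((7652 - 7216) + 24470)) = sqrt(-27943 + (436 + 24470)) = sqrt(-27943 + 24906) = sqrt(-3037) = I*sqrt(3037)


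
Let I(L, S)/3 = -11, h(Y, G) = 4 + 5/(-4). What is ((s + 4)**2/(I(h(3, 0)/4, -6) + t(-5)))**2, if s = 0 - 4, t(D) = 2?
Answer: 0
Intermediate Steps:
h(Y, G) = 11/4 (h(Y, G) = 4 + 5*(-1/4) = 4 - 5/4 = 11/4)
I(L, S) = -33 (I(L, S) = 3*(-11) = -33)
s = -4
((s + 4)**2/(I(h(3, 0)/4, -6) + t(-5)))**2 = ((-4 + 4)**2/(-33 + 2))**2 = (0**2/(-31))**2 = (0*(-1/31))**2 = 0**2 = 0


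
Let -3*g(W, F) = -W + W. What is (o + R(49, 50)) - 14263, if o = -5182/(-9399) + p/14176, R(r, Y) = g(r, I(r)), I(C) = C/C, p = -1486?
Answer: -950172910897/66620112 ≈ -14263.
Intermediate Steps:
I(C) = 1
g(W, F) = 0 (g(W, F) = -(-W + W)/3 = -⅓*0 = 0)
R(r, Y) = 0
o = 29746559/66620112 (o = -5182/(-9399) - 1486/14176 = -5182*(-1/9399) - 1486*1/14176 = 5182/9399 - 743/7088 = 29746559/66620112 ≈ 0.44651)
(o + R(49, 50)) - 14263 = (29746559/66620112 + 0) - 14263 = 29746559/66620112 - 14263 = -950172910897/66620112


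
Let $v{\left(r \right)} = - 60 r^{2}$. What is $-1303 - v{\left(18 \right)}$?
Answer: $18137$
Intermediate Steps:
$-1303 - v{\left(18 \right)} = -1303 - - 60 \cdot 18^{2} = -1303 - \left(-60\right) 324 = -1303 - -19440 = -1303 + 19440 = 18137$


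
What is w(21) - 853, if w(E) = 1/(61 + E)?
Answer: -69945/82 ≈ -852.99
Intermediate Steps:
w(21) - 853 = 1/(61 + 21) - 853 = 1/82 - 853 = -69945/82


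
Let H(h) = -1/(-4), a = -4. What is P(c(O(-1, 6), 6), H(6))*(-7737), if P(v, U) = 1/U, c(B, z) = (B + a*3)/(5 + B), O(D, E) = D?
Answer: -30948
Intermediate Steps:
c(B, z) = (-12 + B)/(5 + B) (c(B, z) = (B - 4*3)/(5 + B) = (B - 12)/(5 + B) = (-12 + B)/(5 + B))
H(h) = ¼ (H(h) = -1*(-¼) = ¼)
P(c(O(-1, 6), 6), H(6))*(-7737) = -7737/(¼) = 4*(-7737) = -30948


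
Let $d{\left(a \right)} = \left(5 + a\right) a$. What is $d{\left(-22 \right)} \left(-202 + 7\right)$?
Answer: $-72930$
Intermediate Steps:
$d{\left(a \right)} = a \left(5 + a\right)$
$d{\left(-22 \right)} \left(-202 + 7\right) = - 22 \left(5 - 22\right) \left(-202 + 7\right) = \left(-22\right) \left(-17\right) \left(-195\right) = 374 \left(-195\right) = -72930$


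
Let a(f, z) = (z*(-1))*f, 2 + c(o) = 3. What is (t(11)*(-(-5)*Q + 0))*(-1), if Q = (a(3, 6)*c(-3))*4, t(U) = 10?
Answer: 3600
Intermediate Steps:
c(o) = 1 (c(o) = -2 + 3 = 1)
a(f, z) = -f*z (a(f, z) = (-z)*f = -f*z)
Q = -72 (Q = (-1*3*6*1)*4 = -18*1*4 = -18*4 = -72)
(t(11)*(-(-5)*Q + 0))*(-1) = (10*(-(-5)*(-72) + 0))*(-1) = (10*(-1*360 + 0))*(-1) = (10*(-360 + 0))*(-1) = (10*(-360))*(-1) = -3600*(-1) = 3600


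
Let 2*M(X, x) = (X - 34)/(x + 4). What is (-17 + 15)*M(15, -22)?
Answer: -19/18 ≈ -1.0556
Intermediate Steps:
M(X, x) = (-34 + X)/(2*(4 + x)) (M(X, x) = ((X - 34)/(x + 4))/2 = ((-34 + X)/(4 + x))/2 = (-34 + X)/(2*(4 + x)))
(-17 + 15)*M(15, -22) = (-17 + 15)*((-34 + 15)/(2*(4 - 22))) = -(-19)/(-18) = -(-1)*(-19)/18 = -2*19/36 = -19/18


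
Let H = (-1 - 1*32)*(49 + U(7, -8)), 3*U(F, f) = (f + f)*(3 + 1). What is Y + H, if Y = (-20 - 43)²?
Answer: 3056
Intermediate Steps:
U(F, f) = 8*f/3 (U(F, f) = ((f + f)*(3 + 1))/3 = ((2*f)*4)/3 = (8*f)/3 = 8*f/3)
H = -913 (H = (-1 - 1*32)*(49 + (8/3)*(-8)) = (-1 - 32)*(49 - 64/3) = -33*83/3 = -913)
Y = 3969 (Y = (-63)² = 3969)
Y + H = 3969 - 913 = 3056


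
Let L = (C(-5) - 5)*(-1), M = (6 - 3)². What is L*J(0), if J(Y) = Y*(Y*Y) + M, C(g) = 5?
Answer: 0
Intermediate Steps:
M = 9 (M = 3² = 9)
J(Y) = 9 + Y³ (J(Y) = Y*(Y*Y) + 9 = Y*Y² + 9 = Y³ + 9 = 9 + Y³)
L = 0 (L = (5 - 5)*(-1) = 0*(-1) = 0)
L*J(0) = 0*(9 + 0³) = 0*(9 + 0) = 0*9 = 0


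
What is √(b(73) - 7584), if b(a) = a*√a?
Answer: √(-7584 + 73*√73) ≈ 83.428*I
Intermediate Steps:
b(a) = a^(3/2)
√(b(73) - 7584) = √(73^(3/2) - 7584) = √(73*√73 - 7584) = √(-7584 + 73*√73)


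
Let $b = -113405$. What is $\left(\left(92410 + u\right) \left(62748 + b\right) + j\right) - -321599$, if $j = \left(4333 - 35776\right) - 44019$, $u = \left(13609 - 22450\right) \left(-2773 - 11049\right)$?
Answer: $-6194981665647$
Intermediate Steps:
$u = 122200302$ ($u = \left(-8841\right) \left(-13822\right) = 122200302$)
$j = -75462$ ($j = -31443 - 44019 = -75462$)
$\left(\left(92410 + u\right) \left(62748 + b\right) + j\right) - -321599 = \left(\left(92410 + 122200302\right) \left(62748 - 113405\right) - 75462\right) - -321599 = \left(122292712 \left(-50657\right) - 75462\right) + 321599 = \left(-6194981911784 - 75462\right) + 321599 = -6194981987246 + 321599 = -6194981665647$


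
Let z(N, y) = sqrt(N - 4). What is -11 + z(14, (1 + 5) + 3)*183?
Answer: -11 + 183*sqrt(10) ≈ 567.70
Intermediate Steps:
z(N, y) = sqrt(-4 + N)
-11 + z(14, (1 + 5) + 3)*183 = -11 + sqrt(-4 + 14)*183 = -11 + sqrt(10)*183 = -11 + 183*sqrt(10)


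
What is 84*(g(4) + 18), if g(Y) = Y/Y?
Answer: 1596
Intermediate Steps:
g(Y) = 1
84*(g(4) + 18) = 84*(1 + 18) = 84*19 = 1596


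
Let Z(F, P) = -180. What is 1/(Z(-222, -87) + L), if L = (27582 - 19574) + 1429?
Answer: 1/9257 ≈ 0.00010803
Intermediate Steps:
L = 9437 (L = 8008 + 1429 = 9437)
1/(Z(-222, -87) + L) = 1/(-180 + 9437) = 1/9257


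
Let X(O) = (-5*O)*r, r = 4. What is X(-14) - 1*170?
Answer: 110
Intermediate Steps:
X(O) = -20*O (X(O) = -5*O*4 = -20*O)
X(-14) - 1*170 = -20*(-14) - 1*170 = 280 - 170 = 110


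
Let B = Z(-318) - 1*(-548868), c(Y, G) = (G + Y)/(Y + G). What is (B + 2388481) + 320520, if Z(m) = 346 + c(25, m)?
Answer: 3258216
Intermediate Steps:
c(Y, G) = 1 (c(Y, G) = (G + Y)/(G + Y) = 1)
Z(m) = 347 (Z(m) = 346 + 1 = 347)
B = 549215 (B = 347 - 1*(-548868) = 347 + 548868 = 549215)
(B + 2388481) + 320520 = (549215 + 2388481) + 320520 = 2937696 + 320520 = 3258216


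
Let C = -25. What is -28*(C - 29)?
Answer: 1512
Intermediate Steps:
-28*(C - 29) = -28*(-25 - 29) = -28*(-54) = 1512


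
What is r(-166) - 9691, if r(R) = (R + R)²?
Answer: 100533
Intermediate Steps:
r(R) = 4*R² (r(R) = (2*R)² = 4*R²)
r(-166) - 9691 = 4*(-166)² - 9691 = 4*27556 - 9691 = 110224 - 9691 = 100533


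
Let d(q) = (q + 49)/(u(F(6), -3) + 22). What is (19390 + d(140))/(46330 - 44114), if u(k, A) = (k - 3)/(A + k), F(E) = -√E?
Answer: 446159/50968 ≈ 8.7537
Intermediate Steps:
u(k, A) = (-3 + k)/(A + k)
d(q) = 49/23 + q/23 (d(q) = (q + 49)/((-3 - √6)/(-3 - √6) + 22) = (49 + q)/(1 + 22) = (49 + q)/23 = (49 + q)*(1/23) = 49/23 + q/23)
(19390 + d(140))/(46330 - 44114) = (19390 + (49/23 + (1/23)*140))/(46330 - 44114) = (19390 + (49/23 + 140/23))/2216 = (19390 + 189/23)*(1/2216) = (446159/23)*(1/2216) = 446159/50968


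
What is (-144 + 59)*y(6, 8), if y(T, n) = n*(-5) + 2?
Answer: 3230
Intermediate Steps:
y(T, n) = 2 - 5*n (y(T, n) = -5*n + 2 = 2 - 5*n)
(-144 + 59)*y(6, 8) = (-144 + 59)*(2 - 5*8) = -85*(2 - 40) = -85*(-38) = 3230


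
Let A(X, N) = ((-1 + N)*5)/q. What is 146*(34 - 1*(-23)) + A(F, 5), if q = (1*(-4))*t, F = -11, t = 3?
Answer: 24961/3 ≈ 8320.3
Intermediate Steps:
q = -12 (q = (1*(-4))*3 = -4*3 = -12)
A(X, N) = 5/12 - 5*N/12 (A(X, N) = ((-1 + N)*5)/(-12) = (-5 + 5*N)*(-1/12) = 5/12 - 5*N/12)
146*(34 - 1*(-23)) + A(F, 5) = 146*(34 - 1*(-23)) + (5/12 - 5/12*5) = 146*(34 + 23) + (5/12 - 25/12) = 146*57 - 5/3 = 8322 - 5/3 = 24961/3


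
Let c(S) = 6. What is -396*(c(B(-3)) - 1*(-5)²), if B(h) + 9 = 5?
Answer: 7524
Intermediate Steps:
B(h) = -4 (B(h) = -9 + 5 = -4)
-396*(c(B(-3)) - 1*(-5)²) = -396*(6 - 1*(-5)²) = -396*(6 - 1*25) = -396*(6 - 25) = -396*(-19) = 7524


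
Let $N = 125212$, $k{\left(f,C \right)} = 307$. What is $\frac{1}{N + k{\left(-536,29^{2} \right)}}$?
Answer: $\frac{1}{125519} \approx 7.9669 \cdot 10^{-6}$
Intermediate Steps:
$\frac{1}{N + k{\left(-536,29^{2} \right)}} = \frac{1}{125212 + 307} = \frac{1}{125519}$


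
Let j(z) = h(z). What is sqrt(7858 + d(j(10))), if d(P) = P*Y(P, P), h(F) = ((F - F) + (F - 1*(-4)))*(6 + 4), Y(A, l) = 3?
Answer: sqrt(8278) ≈ 90.984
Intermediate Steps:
h(F) = 40 + 10*F (h(F) = (0 + (F + 4))*10 = (0 + (4 + F))*10 = (4 + F)*10 = 40 + 10*F)
j(z) = 40 + 10*z
d(P) = 3*P (d(P) = P*3 = 3*P)
sqrt(7858 + d(j(10))) = sqrt(7858 + 3*(40 + 10*10)) = sqrt(7858 + 3*(40 + 100)) = sqrt(7858 + 3*140) = sqrt(7858 + 420) = sqrt(8278)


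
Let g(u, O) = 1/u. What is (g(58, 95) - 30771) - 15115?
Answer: -2661387/58 ≈ -45886.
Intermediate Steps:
(g(58, 95) - 30771) - 15115 = (1/58 - 30771) - 15115 = -1784717/58 - 15115 = -2661387/58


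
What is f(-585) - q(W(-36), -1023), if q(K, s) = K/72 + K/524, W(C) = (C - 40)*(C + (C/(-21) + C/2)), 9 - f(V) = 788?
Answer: -2315720/2751 ≈ -841.77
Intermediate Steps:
f(V) = -779 (f(V) = 9 - 1*788 = 9 - 788 = -779)
W(C) = 61*C*(-40 + C)/42 (W(C) = (-40 + C)*(C + (C*(-1/21) + C*(1/2))) = (-40 + C)*(C + (-C/21 + C/2)) = (-40 + C)*(C + 19*C/42) = (-40 + C)*(61*C/42) = 61*C*(-40 + C)/42)
q(K, s) = 149*K/9432 (q(K, s) = K*(1/72) + K*(1/524) = K/72 + K/524 = 149*K/9432)
f(-585) - q(W(-36), -1023) = -779 - 149*(61/42)*(-36)*(-40 - 36)/9432 = -779 - 149*(61/42)*(-36)*(-76)/9432 = -779 - 149*27816/(9432*7) = -779 - 1*172691/2751 = -779 - 172691/2751 = -2315720/2751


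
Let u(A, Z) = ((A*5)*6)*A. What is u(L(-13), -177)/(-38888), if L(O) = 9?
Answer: -1215/19444 ≈ -0.062487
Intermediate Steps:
u(A, Z) = 30*A² (u(A, Z) = ((5*A)*6)*A = (30*A)*A = 30*A²)
u(L(-13), -177)/(-38888) = (30*9²)/(-38888) = (30*81)*(-1/38888) = 2430*(-1/38888) = -1215/19444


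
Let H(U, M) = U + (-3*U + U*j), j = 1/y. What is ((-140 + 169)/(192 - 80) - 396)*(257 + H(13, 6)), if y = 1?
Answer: -2703703/28 ≈ -96561.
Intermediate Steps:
j = 1 (j = 1/1 = 1)
H(U, M) = -U (H(U, M) = U + (-3*U + U*1) = U + (-3*U + U) = U - 2*U = -U)
((-140 + 169)/(192 - 80) - 396)*(257 + H(13, 6)) = ((-140 + 169)/(192 - 80) - 396)*(257 - 1*13) = (29/112 - 396)*(257 - 13) = (29*(1/112) - 396)*244 = (29/112 - 396)*244 = -44323/112*244 = -2703703/28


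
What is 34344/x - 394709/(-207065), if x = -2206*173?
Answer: 71762256491/39511936235 ≈ 1.8162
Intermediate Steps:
x = -381638
34344/x - 394709/(-207065) = 34344/(-381638) - 394709/(-207065) = 34344*(-1/381638) - 394709*(-1/207065) = -17172/190819 + 394709/207065 = 71762256491/39511936235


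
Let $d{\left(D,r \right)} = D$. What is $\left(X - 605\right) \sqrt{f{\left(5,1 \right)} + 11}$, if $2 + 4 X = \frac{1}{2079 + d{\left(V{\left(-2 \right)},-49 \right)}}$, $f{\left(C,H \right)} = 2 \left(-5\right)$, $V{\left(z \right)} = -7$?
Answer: $- \frac{5018383}{8288} \approx -605.5$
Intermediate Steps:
$f{\left(C,H \right)} = -10$
$X = - \frac{4143}{8288}$ ($X = - \frac{1}{2} + \frac{1}{4 \left(2079 - 7\right)} = - \frac{1}{2} + \frac{1}{4 \cdot 2072} = - \frac{1}{2} + \frac{1}{4} \cdot \frac{1}{2072} = - \frac{1}{2} + \frac{1}{8288} = - \frac{4143}{8288} \approx -0.49988$)
$\left(X - 605\right) \sqrt{f{\left(5,1 \right)} + 11} = \left(- \frac{4143}{8288} - 605\right) \sqrt{-10 + 11} = \left(- \frac{4143}{8288} - 605\right) \sqrt{1} = \left(- \frac{5018383}{8288}\right) 1 = - \frac{5018383}{8288}$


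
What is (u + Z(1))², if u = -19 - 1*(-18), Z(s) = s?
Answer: 0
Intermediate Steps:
u = -1 (u = -19 + 18 = -1)
(u + Z(1))² = (-1 + 1)² = 0² = 0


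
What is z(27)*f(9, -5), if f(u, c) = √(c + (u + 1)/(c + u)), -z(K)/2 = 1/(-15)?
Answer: I*√10/15 ≈ 0.21082*I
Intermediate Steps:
z(K) = 2/15 (z(K) = -2/(-15) = -2*(-1/15) = 2/15)
f(u, c) = √(c + (1 + u)/(c + u))
z(27)*f(9, -5) = 2*√((1 + 9 - 5*(-5 + 9))/(-5 + 9))/15 = 2*√((1 + 9 - 5*4)/4)/15 = 2*√((1 + 9 - 20)/4)/15 = 2*√((¼)*(-10))/15 = 2*√(-5/2)/15 = 2*(I*√10/2)/15 = I*√10/15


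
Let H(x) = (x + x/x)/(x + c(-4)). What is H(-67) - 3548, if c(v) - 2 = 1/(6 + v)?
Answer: -152520/43 ≈ -3547.0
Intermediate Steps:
c(v) = 2 + 1/(6 + v)
H(x) = (1 + x)/(5/2 + x) (H(x) = (x + x/x)/(x + (13 + 2*(-4))/(6 - 4)) = (x + 1)/(x + (13 - 8)/2) = (1 + x)/(x + (½)*5) = (1 + x)/(x + 5/2) = (1 + x)/(5/2 + x))
H(-67) - 3548 = 2*(1 - 67)/(5 + 2*(-67)) - 3548 = 2*(-66)/(5 - 134) - 3548 = 2*(-66)/(-129) - 3548 = 2*(-1/129)*(-66) - 3548 = 44/43 - 3548 = -152520/43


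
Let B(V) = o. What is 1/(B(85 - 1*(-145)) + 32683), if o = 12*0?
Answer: 1/32683 ≈ 3.0597e-5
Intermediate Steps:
o = 0
B(V) = 0
1/(B(85 - 1*(-145)) + 32683) = 1/(0 + 32683) = 1/32683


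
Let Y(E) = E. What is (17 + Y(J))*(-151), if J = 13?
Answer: -4530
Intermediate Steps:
(17 + Y(J))*(-151) = (17 + 13)*(-151) = 30*(-151) = -4530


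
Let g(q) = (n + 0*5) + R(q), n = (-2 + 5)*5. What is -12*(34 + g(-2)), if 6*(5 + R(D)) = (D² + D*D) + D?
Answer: -540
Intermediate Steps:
R(D) = -5 + D²/3 + D/6 (R(D) = -5 + ((D² + D*D) + D)/6 = -5 + ((D² + D²) + D)/6 = -5 + (2*D² + D)/6 = -5 + (D + 2*D²)/6 = -5 + (D²/3 + D/6) = -5 + D²/3 + D/6)
n = 15 (n = 3*5 = 15)
g(q) = 10 + q²/3 + q/6 (g(q) = (15 + 0*5) + (-5 + q²/3 + q/6) = (15 + 0) + (-5 + q²/3 + q/6) = 15 + (-5 + q²/3 + q/6) = 10 + q²/3 + q/6)
-12*(34 + g(-2)) = -12*(34 + (10 + (⅓)*(-2)² + (⅙)*(-2))) = -12*(34 + (10 + (⅓)*4 - ⅓)) = -12*(34 + (10 + 4/3 - ⅓)) = -12*(34 + 11) = -12*45 = -540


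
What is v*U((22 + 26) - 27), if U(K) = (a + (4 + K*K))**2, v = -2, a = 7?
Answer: -408608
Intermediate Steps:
U(K) = (11 + K**2)**2 (U(K) = (7 + (4 + K*K))**2 = (7 + (4 + K**2))**2 = (11 + K**2)**2)
v*U((22 + 26) - 27) = -2*(11 + ((22 + 26) - 27)**2)**2 = -2*(11 + (48 - 27)**2)**2 = -2*(11 + 21**2)**2 = -2*(11 + 441)**2 = -2*452**2 = -2*204304 = -408608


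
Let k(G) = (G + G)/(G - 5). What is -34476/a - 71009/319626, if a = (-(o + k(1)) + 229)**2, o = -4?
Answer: -59563985705/69706914714 ≈ -0.85449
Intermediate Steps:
k(G) = 2*G/(-5 + G) (k(G) = (2*G)/(-5 + G) = 2*G/(-5 + G))
a = 218089/4 (a = (-(-4 + 2*1/(-5 + 1)) + 229)**2 = (-(-4 + 2*1/(-4)) + 229)**2 = (-(-4 + 2*1*(-1/4)) + 229)**2 = (-(-4 - 1/2) + 229)**2 = (-1*(-9/2) + 229)**2 = (9/2 + 229)**2 = (467/2)**2 = 218089/4 ≈ 54522.)
-34476/a - 71009/319626 = -34476/218089/4 - 71009/319626 = -34476*4/218089 - 71009*1/319626 = -137904/218089 - 71009/319626 = -59563985705/69706914714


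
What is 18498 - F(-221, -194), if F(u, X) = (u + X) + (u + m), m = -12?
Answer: 19146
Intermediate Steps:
F(u, X) = -12 + X + 2*u (F(u, X) = (u + X) + (u - 12) = (X + u) + (-12 + u) = -12 + X + 2*u)
18498 - F(-221, -194) = 18498 - (-12 - 194 + 2*(-221)) = 18498 - (-12 - 194 - 442) = 18498 - 1*(-648) = 18498 + 648 = 19146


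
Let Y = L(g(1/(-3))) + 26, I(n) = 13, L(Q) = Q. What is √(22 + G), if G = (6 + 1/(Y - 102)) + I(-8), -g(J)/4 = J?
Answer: √128534/56 ≈ 6.4021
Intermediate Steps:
g(J) = -4*J
Y = 82/3 (Y = -4/(-3) + 26 = -4*(-1)/3 + 26 = -4*(-⅓) + 26 = 4/3 + 26 = 82/3 ≈ 27.333)
G = 4253/224 (G = (6 + 1/(82/3 - 102)) + 13 = (6 + 1/(-224/3)) + 13 = (6 - 3/224) + 13 = 1341/224 + 13 = 4253/224 ≈ 18.987)
√(22 + G) = √(22 + 4253/224) = √(9181/224) = √128534/56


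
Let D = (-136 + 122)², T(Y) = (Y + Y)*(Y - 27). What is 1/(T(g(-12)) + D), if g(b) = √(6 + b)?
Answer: I/(2*(27*√6 + 92*I)) ≈ 0.0035831 + 0.0025758*I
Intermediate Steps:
T(Y) = 2*Y*(-27 + Y) (T(Y) = (2*Y)*(-27 + Y) = 2*Y*(-27 + Y))
D = 196 (D = (-14)² = 196)
1/(T(g(-12)) + D) = 1/(2*√(6 - 12)*(-27 + √(6 - 12)) + 196) = 1/(2*√(-6)*(-27 + √(-6)) + 196) = 1/(2*(I*√6)*(-27 + I*√6) + 196) = 1/(2*I*√6*(-27 + I*√6) + 196) = 1/(196 + 2*I*√6*(-27 + I*√6))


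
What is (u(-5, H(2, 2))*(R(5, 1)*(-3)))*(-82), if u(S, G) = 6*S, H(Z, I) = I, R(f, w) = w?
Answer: -7380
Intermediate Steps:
(u(-5, H(2, 2))*(R(5, 1)*(-3)))*(-82) = ((6*(-5))*(1*(-3)))*(-82) = -30*(-3)*(-82) = 90*(-82) = -7380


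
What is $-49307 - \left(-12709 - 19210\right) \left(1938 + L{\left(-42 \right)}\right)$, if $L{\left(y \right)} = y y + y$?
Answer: $116774233$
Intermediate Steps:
$L{\left(y \right)} = y + y^{2}$ ($L{\left(y \right)} = y^{2} + y = y + y^{2}$)
$-49307 - \left(-12709 - 19210\right) \left(1938 + L{\left(-42 \right)}\right) = -49307 - \left(-12709 - 19210\right) \left(1938 - 42 \left(1 - 42\right)\right) = -49307 - - 31919 \left(1938 - -1722\right) = -49307 - - 31919 \left(1938 + 1722\right) = -49307 - \left(-31919\right) 3660 = -49307 - -116823540 = -49307 + 116823540 = 116774233$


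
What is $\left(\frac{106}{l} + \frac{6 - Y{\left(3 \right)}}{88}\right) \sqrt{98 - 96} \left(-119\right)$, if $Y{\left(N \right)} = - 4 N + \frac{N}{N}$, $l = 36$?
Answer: $- \frac{295715 \sqrt{2}}{792} \approx -528.04$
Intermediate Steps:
$Y{\left(N \right)} = 1 - 4 N$ ($Y{\left(N \right)} = - 4 N + 1 = 1 - 4 N$)
$\left(\frac{106}{l} + \frac{6 - Y{\left(3 \right)}}{88}\right) \sqrt{98 - 96} \left(-119\right) = \left(\frac{106}{36} + \frac{6 - \left(1 - 12\right)}{88}\right) \sqrt{98 - 96} \left(-119\right) = \left(106 \cdot \frac{1}{36} + \left(6 - \left(1 - 12\right)\right) \frac{1}{88}\right) \sqrt{2} \left(-119\right) = \left(\frac{53}{18} + \left(6 - -11\right) \frac{1}{88}\right) \sqrt{2} \left(-119\right) = \left(\frac{53}{18} + \left(6 + 11\right) \frac{1}{88}\right) \sqrt{2} \left(-119\right) = \left(\frac{53}{18} + 17 \cdot \frac{1}{88}\right) \sqrt{2} \left(-119\right) = \left(\frac{53}{18} + \frac{17}{88}\right) \sqrt{2} \left(-119\right) = \frac{2485 \sqrt{2}}{792} \left(-119\right) = - \frac{295715 \sqrt{2}}{792}$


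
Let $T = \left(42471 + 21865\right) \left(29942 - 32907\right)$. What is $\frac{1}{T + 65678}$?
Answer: $- \frac{1}{190690562} \approx -5.2441 \cdot 10^{-9}$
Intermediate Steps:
$T = -190756240$ ($T = 64336 \left(-2965\right) = -190756240$)
$\frac{1}{T + 65678} = \frac{1}{-190756240 + 65678} = \frac{1}{-190690562} = - \frac{1}{190690562}$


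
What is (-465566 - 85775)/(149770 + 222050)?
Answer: -551341/371820 ≈ -1.4828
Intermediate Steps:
(-465566 - 85775)/(149770 + 222050) = -551341/371820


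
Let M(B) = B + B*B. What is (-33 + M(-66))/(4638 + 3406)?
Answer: 4257/8044 ≈ 0.52921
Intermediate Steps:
M(B) = B + B²
(-33 + M(-66))/(4638 + 3406) = (-33 - 66*(1 - 66))/(4638 + 3406) = (-33 - 66*(-65))/8044 = (-33 + 4290)*(1/8044) = 4257*(1/8044) = 4257/8044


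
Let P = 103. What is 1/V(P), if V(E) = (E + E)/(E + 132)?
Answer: 235/206 ≈ 1.1408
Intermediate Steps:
V(E) = 2*E/(132 + E) (V(E) = (2*E)/(132 + E) = 2*E/(132 + E))
1/V(P) = 1/(2*103/(132 + 103)) = 1/(2*103/235) = 1/(2*103*(1/235)) = 1/(206/235) = 235/206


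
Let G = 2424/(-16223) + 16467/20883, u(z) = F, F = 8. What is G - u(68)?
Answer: -831251841/112928303 ≈ -7.3609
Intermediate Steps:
u(z) = 8
G = 72174583/112928303 (G = 2424*(-1/16223) + 16467*(1/20883) = -2424/16223 + 5489/6961 = 72174583/112928303 ≈ 0.63912)
G - u(68) = 72174583/112928303 - 1*8 = 72174583/112928303 - 8 = -831251841/112928303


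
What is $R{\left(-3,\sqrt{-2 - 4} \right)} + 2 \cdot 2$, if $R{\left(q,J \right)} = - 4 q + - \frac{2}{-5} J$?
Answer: $16 + \frac{2 i \sqrt{6}}{5} \approx 16.0 + 0.9798 i$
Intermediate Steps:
$R{\left(q,J \right)} = - 4 q + \frac{2 J}{5}$ ($R{\left(q,J \right)} = - 4 q + \left(-2\right) \left(- \frac{1}{5}\right) J = - 4 q + \frac{2 J}{5}$)
$R{\left(-3,\sqrt{-2 - 4} \right)} + 2 \cdot 2 = \left(\left(-4\right) \left(-3\right) + \frac{2 \sqrt{-2 - 4}}{5}\right) + 2 \cdot 2 = \left(12 + \frac{2 \sqrt{-6}}{5}\right) + 4 = \left(12 + \frac{2 i \sqrt{6}}{5}\right) + 4 = 16 + \frac{2 i \sqrt{6}}{5}$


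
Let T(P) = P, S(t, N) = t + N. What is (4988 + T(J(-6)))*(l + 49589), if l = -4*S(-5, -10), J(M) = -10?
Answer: 247152722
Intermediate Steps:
S(t, N) = N + t
l = 60 (l = -4*(-10 - 5) = -4*(-15) = 60)
(4988 + T(J(-6)))*(l + 49589) = (4988 - 10)*(60 + 49589) = 4978*49649 = 247152722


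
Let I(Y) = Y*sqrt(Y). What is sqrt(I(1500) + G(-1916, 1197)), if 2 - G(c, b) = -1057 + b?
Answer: sqrt(-138 + 15000*sqrt(15)) ≈ 240.74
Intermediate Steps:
I(Y) = Y**(3/2)
G(c, b) = 1059 - b (G(c, b) = 2 - (-1057 + b) = 2 + (1057 - b) = 1059 - b)
sqrt(I(1500) + G(-1916, 1197)) = sqrt(1500**(3/2) + (1059 - 1*1197)) = sqrt(15000*sqrt(15) + (1059 - 1197)) = sqrt(15000*sqrt(15) - 138) = sqrt(-138 + 15000*sqrt(15))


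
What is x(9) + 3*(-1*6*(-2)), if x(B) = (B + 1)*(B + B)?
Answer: 216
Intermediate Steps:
x(B) = 2*B*(1 + B) (x(B) = (1 + B)*(2*B) = 2*B*(1 + B))
x(9) + 3*(-1*6*(-2)) = 2*9*(1 + 9) + 3*(-1*6*(-2)) = 2*9*10 + 3*(-6*(-2)) = 180 + 3*12 = 180 + 36 = 216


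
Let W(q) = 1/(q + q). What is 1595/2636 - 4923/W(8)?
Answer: -207630853/2636 ≈ -78767.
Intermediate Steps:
W(q) = 1/(2*q)
1595/2636 - 4923/W(8) = 1595/2636 - 4923/((½)/8) = 1595*(1/2636) - 4923/((½)*(⅛)) = 1595/2636 - 4923/1/16 = 1595/2636 - 4923*16 = 1595/2636 - 78768 = -207630853/2636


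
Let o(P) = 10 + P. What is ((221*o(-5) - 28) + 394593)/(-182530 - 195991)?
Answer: -35970/34411 ≈ -1.0453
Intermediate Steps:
((221*o(-5) - 28) + 394593)/(-182530 - 195991) = ((221*(10 - 5) - 28) + 394593)/(-182530 - 195991) = ((221*5 - 28) + 394593)/(-378521) = ((1105 - 28) + 394593)*(-1/378521) = (1077 + 394593)*(-1/378521) = 395670*(-1/378521) = -35970/34411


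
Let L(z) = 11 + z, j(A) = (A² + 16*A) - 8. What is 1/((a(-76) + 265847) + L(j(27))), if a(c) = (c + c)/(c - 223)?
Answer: 299/79836441 ≈ 3.7452e-6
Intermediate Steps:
j(A) = -8 + A² + 16*A
a(c) = 2*c/(-223 + c) (a(c) = (2*c)/(-223 + c) = 2*c/(-223 + c))
1/((a(-76) + 265847) + L(j(27))) = 1/((2*(-76)/(-223 - 76) + 265847) + (11 + (-8 + 27² + 16*27))) = 1/((2*(-76)/(-299) + 265847) + (11 + (-8 + 729 + 432))) = 1/((2*(-76)*(-1/299) + 265847) + (11 + 1153)) = 1/((152/299 + 265847) + 1164) = 1/(79488405/299 + 1164) = 1/(79836441/299) = 299/79836441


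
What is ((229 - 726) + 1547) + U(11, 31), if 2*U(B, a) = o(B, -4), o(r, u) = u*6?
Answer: 1038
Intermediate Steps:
o(r, u) = 6*u
U(B, a) = -12 (U(B, a) = (6*(-4))/2 = (1/2)*(-24) = -12)
((229 - 726) + 1547) + U(11, 31) = ((229 - 726) + 1547) - 12 = (-497 + 1547) - 12 = 1050 - 12 = 1038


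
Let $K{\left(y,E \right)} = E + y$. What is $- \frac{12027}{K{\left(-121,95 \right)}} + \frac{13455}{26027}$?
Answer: $\frac{313376559}{676702} \approx 463.09$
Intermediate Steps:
$- \frac{12027}{K{\left(-121,95 \right)}} + \frac{13455}{26027} = - \frac{12027}{95 - 121} + \frac{13455}{26027} = - \frac{12027}{-26} + 13455 \cdot \frac{1}{26027} = \left(-12027\right) \left(- \frac{1}{26}\right) + \frac{13455}{26027} = \frac{12027}{26} + \frac{13455}{26027} = \frac{313376559}{676702}$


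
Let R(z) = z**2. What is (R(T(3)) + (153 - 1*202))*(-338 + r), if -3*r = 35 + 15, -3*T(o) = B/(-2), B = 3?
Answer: 17290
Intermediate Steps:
T(o) = 1/2 (T(o) = -1/(-2) = -(-1)/2 = -1/3*(-3/2) = 1/2)
r = -50/3 (r = -(35 + 15)/3 = -1/3*50 = -50/3 ≈ -16.667)
(R(T(3)) + (153 - 1*202))*(-338 + r) = ((1/2)**2 + (153 - 1*202))*(-338 - 50/3) = (1/4 + (153 - 202))*(-1064/3) = (1/4 - 49)*(-1064/3) = -195/4*(-1064/3) = 17290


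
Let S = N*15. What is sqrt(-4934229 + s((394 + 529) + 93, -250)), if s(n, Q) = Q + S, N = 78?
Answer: I*sqrt(4933309) ≈ 2221.1*I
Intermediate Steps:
S = 1170 (S = 78*15 = 1170)
s(n, Q) = 1170 + Q (s(n, Q) = Q + 1170 = 1170 + Q)
sqrt(-4934229 + s((394 + 529) + 93, -250)) = sqrt(-4934229 + (1170 - 250)) = sqrt(-4934229 + 920) = sqrt(-4933309) = I*sqrt(4933309)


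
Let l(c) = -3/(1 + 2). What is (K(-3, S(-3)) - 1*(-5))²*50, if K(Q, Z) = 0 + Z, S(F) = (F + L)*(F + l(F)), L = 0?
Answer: 14450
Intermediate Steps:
l(c) = -1 (l(c) = -3/3 = -3*⅓ = -1)
S(F) = F*(-1 + F) (S(F) = (F + 0)*(F - 1) = F*(-1 + F))
K(Q, Z) = Z
(K(-3, S(-3)) - 1*(-5))²*50 = (-3*(-1 - 3) - 1*(-5))²*50 = (-3*(-4) + 5)²*50 = (12 + 5)²*50 = 17²*50 = 289*50 = 14450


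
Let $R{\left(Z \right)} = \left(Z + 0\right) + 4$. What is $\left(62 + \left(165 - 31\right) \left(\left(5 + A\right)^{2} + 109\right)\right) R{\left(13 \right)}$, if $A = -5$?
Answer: $249356$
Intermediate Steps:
$R{\left(Z \right)} = 4 + Z$ ($R{\left(Z \right)} = Z + 4 = 4 + Z$)
$\left(62 + \left(165 - 31\right) \left(\left(5 + A\right)^{2} + 109\right)\right) R{\left(13 \right)} = \left(62 + \left(165 - 31\right) \left(\left(5 - 5\right)^{2} + 109\right)\right) \left(4 + 13\right) = \left(62 + 134 \left(0^{2} + 109\right)\right) 17 = \left(62 + 134 \left(0 + 109\right)\right) 17 = \left(62 + 134 \cdot 109\right) 17 = \left(62 + 14606\right) 17 = 14668 \cdot 17 = 249356$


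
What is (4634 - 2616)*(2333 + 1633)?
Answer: 8003388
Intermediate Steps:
(4634 - 2616)*(2333 + 1633) = 2018*3966 = 8003388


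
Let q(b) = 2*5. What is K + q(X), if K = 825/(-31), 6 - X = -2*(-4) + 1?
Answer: -515/31 ≈ -16.613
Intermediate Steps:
X = -3 (X = 6 - (-2*(-4) + 1) = 6 - (8 + 1) = 6 - 1*9 = 6 - 9 = -3)
q(b) = 10
K = -825/31 (K = 825*(-1/31) = -825/31 ≈ -26.613)
K + q(X) = -825/31 + 10 = -515/31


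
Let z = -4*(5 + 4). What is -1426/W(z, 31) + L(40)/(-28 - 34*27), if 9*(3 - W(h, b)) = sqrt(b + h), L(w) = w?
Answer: -81958847/173591 - 6417*I*sqrt(5)/367 ≈ -472.14 - 39.098*I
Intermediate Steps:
z = -36 (z = -4*9 = -36)
W(h, b) = 3 - sqrt(b + h)/9
-1426/W(z, 31) + L(40)/(-28 - 34*27) = -1426/(3 - sqrt(31 - 36)/9) + 40/(-28 - 34*27) = -1426/(3 - I*sqrt(5)/9) + 40/(-28 - 918) = -1426/(3 - I*sqrt(5)/9) + 40/(-946) = -1426/(3 - I*sqrt(5)/9) + 40*(-1/946) = -1426/(3 - I*sqrt(5)/9) - 20/473 = -20/473 - 1426/(3 - I*sqrt(5)/9)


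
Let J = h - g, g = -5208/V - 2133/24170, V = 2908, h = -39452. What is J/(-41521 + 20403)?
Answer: 693201348649/371076837620 ≈ 1.8681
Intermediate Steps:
g = -33020031/17571590 (g = -5208/2908 - 2133/24170 = -5208*1/2908 - 2133*1/24170 = -1302/727 - 2133/24170 = -33020031/17571590 ≈ -1.8792)
J = -693201348649/17571590 (J = -39452 - 1*(-33020031/17571590) = -39452 + 33020031/17571590 = -693201348649/17571590 ≈ -39450.)
J/(-41521 + 20403) = -693201348649/(17571590*(-41521 + 20403)) = -693201348649/17571590/(-21118) = -693201348649/17571590*(-1/21118) = 693201348649/371076837620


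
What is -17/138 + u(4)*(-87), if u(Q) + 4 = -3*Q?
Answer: 192079/138 ≈ 1391.9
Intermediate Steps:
u(Q) = -4 - 3*Q
-17/138 + u(4)*(-87) = -17/138 + (-4 - 3*4)*(-87) = -17*1/138 + (-4 - 12)*(-87) = -17/138 - 16*(-87) = -17/138 + 1392 = 192079/138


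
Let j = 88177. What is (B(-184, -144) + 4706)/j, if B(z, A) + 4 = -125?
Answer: 4577/88177 ≈ 0.051907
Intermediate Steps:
B(z, A) = -129 (B(z, A) = -4 - 125 = -129)
(B(-184, -144) + 4706)/j = (-129 + 4706)/88177 = 4577*(1/88177) = 4577/88177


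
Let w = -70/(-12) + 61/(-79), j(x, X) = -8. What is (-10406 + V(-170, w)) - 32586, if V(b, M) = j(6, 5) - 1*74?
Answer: -43074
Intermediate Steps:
w = 2399/474 (w = -70*(-1/12) + 61*(-1/79) = 35/6 - 61/79 = 2399/474 ≈ 5.0612)
V(b, M) = -82 (V(b, M) = -8 - 1*74 = -8 - 74 = -82)
(-10406 + V(-170, w)) - 32586 = (-10406 - 82) - 32586 = -10488 - 32586 = -43074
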